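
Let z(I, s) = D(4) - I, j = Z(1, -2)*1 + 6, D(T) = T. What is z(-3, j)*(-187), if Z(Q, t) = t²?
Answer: -1309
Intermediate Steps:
j = 10 (j = (-2)²*1 + 6 = 4*1 + 6 = 4 + 6 = 10)
z(I, s) = 4 - I
z(-3, j)*(-187) = (4 - 1*(-3))*(-187) = (4 + 3)*(-187) = 7*(-187) = -1309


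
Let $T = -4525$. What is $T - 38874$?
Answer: $-43399$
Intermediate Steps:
$T - 38874 = -4525 - 38874 = -43399$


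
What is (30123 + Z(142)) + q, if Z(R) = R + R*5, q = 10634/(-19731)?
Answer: 611157091/19731 ≈ 30974.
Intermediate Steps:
q = -10634/19731 (q = 10634*(-1/19731) = -10634/19731 ≈ -0.53895)
Z(R) = 6*R (Z(R) = R + 5*R = 6*R)
(30123 + Z(142)) + q = (30123 + 6*142) - 10634/19731 = (30123 + 852) - 10634/19731 = 30975 - 10634/19731 = 611157091/19731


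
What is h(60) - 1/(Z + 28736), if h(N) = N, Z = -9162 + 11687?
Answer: 1875659/31261 ≈ 60.000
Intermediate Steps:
Z = 2525
h(60) - 1/(Z + 28736) = 60 - 1/(2525 + 28736) = 60 - 1/31261 = 1875659/31261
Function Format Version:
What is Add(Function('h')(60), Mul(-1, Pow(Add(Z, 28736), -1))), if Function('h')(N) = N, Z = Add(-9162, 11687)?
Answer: Rational(1875659, 31261) ≈ 60.000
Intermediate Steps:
Z = 2525
Add(Function('h')(60), Mul(-1, Pow(Add(Z, 28736), -1))) = Add(60, Mul(-1, Pow(Add(2525, 28736), -1))) = Add(60, Mul(-1, Pow(31261, -1))) = Add(60, Mul(-1, Rational(1, 31261))) = Add(60, Rational(-1, 31261)) = Rational(1875659, 31261)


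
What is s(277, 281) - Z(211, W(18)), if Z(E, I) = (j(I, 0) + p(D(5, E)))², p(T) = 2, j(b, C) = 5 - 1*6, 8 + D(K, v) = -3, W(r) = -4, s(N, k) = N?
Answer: 276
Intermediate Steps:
D(K, v) = -11 (D(K, v) = -8 - 3 = -11)
j(b, C) = -1 (j(b, C) = 5 - 6 = -1)
Z(E, I) = 1 (Z(E, I) = (-1 + 2)² = 1² = 1)
s(277, 281) - Z(211, W(18)) = 277 - 1*1 = 277 - 1 = 276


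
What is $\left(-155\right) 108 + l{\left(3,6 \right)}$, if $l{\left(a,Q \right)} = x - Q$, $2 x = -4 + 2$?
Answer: $-16747$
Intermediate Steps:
$x = -1$ ($x = \frac{-4 + 2}{2} = \frac{1}{2} \left(-2\right) = -1$)
$l{\left(a,Q \right)} = -1 - Q$
$\left(-155\right) 108 + l{\left(3,6 \right)} = \left(-155\right) 108 - 7 = -16740 - 7 = -16747$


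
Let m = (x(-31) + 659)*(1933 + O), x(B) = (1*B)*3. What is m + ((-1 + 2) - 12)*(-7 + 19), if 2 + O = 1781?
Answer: 2100860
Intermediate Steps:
O = 1779 (O = -2 + 1781 = 1779)
x(B) = 3*B (x(B) = B*3 = 3*B)
m = 2100992 (m = (3*(-31) + 659)*(1933 + 1779) = (-93 + 659)*3712 = 566*3712 = 2100992)
m + ((-1 + 2) - 12)*(-7 + 19) = 2100992 + ((-1 + 2) - 12)*(-7 + 19) = 2100992 + (1 - 12)*12 = 2100992 - 11*12 = 2100992 - 132 = 2100860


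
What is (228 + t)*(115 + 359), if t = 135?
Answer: 172062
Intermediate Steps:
(228 + t)*(115 + 359) = (228 + 135)*(115 + 359) = 363*474 = 172062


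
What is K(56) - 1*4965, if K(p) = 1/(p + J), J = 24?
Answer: -397199/80 ≈ -4965.0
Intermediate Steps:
K(p) = 1/(24 + p) (K(p) = 1/(p + 24) = 1/(24 + p))
K(56) - 1*4965 = 1/(24 + 56) - 1*4965 = 1/80 - 4965 = -397199/80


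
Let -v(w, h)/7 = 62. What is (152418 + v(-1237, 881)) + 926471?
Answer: 1078455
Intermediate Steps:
v(w, h) = -434 (v(w, h) = -7*62 = -434)
(152418 + v(-1237, 881)) + 926471 = (152418 - 434) + 926471 = 151984 + 926471 = 1078455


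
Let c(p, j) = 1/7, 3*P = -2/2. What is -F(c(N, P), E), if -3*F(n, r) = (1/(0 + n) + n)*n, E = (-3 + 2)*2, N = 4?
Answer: 50/147 ≈ 0.34014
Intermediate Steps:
P = -⅓ (P = (-2/2)/3 = (-2*½)/3 = (⅓)*(-1) = -⅓ ≈ -0.33333)
E = -2 (E = -1*2 = -2)
c(p, j) = ⅐
F(n, r) = -n*(n + 1/n)/3 (F(n, r) = -(1/(0 + n) + n)*n/3 = -(1/n + n)*n/3 = -(n + 1/n)*n/3 = -n*(n + 1/n)/3)
-F(c(N, P), E) = -(-⅓ - (⅐)²/3) = -(-⅓ - ⅓*1/49) = -(-⅓ - 1/147) = -1*(-50/147) = 50/147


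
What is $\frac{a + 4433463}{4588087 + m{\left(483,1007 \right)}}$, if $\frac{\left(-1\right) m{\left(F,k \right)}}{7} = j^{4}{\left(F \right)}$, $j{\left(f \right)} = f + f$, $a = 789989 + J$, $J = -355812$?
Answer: $- \frac{973528}{1219091250853} \approx -7.9857 \cdot 10^{-7}$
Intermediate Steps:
$a = 434177$ ($a = 789989 - 355812 = 434177$)
$j{\left(f \right)} = 2 f$
$m{\left(F,k \right)} = - 112 F^{4}$ ($m{\left(F,k \right)} = - 7 \left(2 F\right)^{4} = - 7 \cdot 16 F^{4} = - 112 F^{4}$)
$\frac{a + 4433463}{4588087 + m{\left(483,1007 \right)}} = \frac{434177 + 4433463}{4588087 - 112 \cdot 483^{4}} = \frac{4867640}{4588087 - 6095460842352} = \frac{4867640}{-6095456254265} = 4867640 \left(- \frac{1}{6095456254265}\right) = - \frac{973528}{1219091250853}$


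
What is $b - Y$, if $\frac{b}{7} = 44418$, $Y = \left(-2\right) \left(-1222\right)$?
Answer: $308482$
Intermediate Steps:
$Y = 2444$
$b = 310926$ ($b = 7 \cdot 44418 = 310926$)
$b - Y = 310926 - 2444 = 308482$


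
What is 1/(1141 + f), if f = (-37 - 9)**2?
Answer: 1/3257 ≈ 0.00030703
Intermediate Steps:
f = 2116 (f = (-46)**2 = 2116)
1/(1141 + f) = 1/(1141 + 2116) = 1/3257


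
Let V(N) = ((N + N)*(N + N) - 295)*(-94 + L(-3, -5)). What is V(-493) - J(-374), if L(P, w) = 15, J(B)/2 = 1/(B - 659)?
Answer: -79313924905/1033 ≈ -7.6780e+7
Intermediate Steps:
J(B) = 2/(-659 + B) (J(B) = 2/(B - 659) = 2/(-659 + B))
V(N) = 23305 - 316*N**2 (V(N) = ((N + N)*(N + N) - 295)*(-94 + 15) = ((2*N)*(2*N) - 295)*(-79) = (4*N**2 - 295)*(-79) = (-295 + 4*N**2)*(-79) = 23305 - 316*N**2)
V(-493) - J(-374) = (23305 - 316*(-493)**2) - 2/(-659 - 374) = (23305 - 316*243049) - 2/(-1033) = (23305 - 76803484) - 2*(-1)/1033 = -76780179 - 1*(-2/1033) = -76780179 + 2/1033 = -79313924905/1033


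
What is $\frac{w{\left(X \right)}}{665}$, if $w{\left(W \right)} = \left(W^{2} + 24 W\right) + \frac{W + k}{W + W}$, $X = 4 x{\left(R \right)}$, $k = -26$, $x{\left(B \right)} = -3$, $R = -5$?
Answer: $- \frac{1709}{7980} \approx -0.21416$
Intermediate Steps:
$X = -12$ ($X = 4 \left(-3\right) = -12$)
$w{\left(W \right)} = W^{2} + 24 W + \frac{-26 + W}{2 W}$ ($w{\left(W \right)} = \left(W^{2} + 24 W\right) + \frac{W - 26}{W + W} = \left(W^{2} + 24 W\right) + \frac{-26 + W}{2 W} = W^{2} + 24 W + \frac{-26 + W}{2 W}$)
$\frac{w{\left(X \right)}}{665} = \frac{\frac{1}{2} + \left(-12\right)^{2} - \frac{13}{-12} + 24 \left(-12\right)}{665} = \left(\frac{1}{2} + 144 - - \frac{13}{12} - 288\right) \frac{1}{665} = \left(\frac{1}{2} + 144 + \frac{13}{12} - 288\right) \frac{1}{665} = \left(- \frac{1709}{12}\right) \frac{1}{665} = - \frac{1709}{7980}$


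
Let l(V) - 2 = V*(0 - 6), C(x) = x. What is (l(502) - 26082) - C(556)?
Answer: -29648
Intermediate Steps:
l(V) = 2 - 6*V (l(V) = 2 + V*(0 - 6) = 2 + V*(-6) = 2 - 6*V)
(l(502) - 26082) - C(556) = ((2 - 6*502) - 26082) - 1*556 = ((2 - 3012) - 26082) - 556 = (-3010 - 26082) - 556 = -29092 - 556 = -29648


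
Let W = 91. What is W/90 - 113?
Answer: -10079/90 ≈ -111.99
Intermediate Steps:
W/90 - 113 = 91/90 - 113 = -10079/90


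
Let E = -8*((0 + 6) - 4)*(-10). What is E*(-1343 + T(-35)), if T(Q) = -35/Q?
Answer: -214720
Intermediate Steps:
E = 160 (E = -8*(6 - 4)*(-10) = -8*2*(-10) = -16*(-10) = 160)
E*(-1343 + T(-35)) = 160*(-1343 - 35/(-35)) = 160*(-1343 - 35*(-1/35)) = 160*(-1343 + 1) = 160*(-1342) = -214720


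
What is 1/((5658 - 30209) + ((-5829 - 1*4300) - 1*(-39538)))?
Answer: 1/4858 ≈ 0.00020585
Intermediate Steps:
1/((5658 - 30209) + ((-5829 - 1*4300) - 1*(-39538))) = 1/(-24551 + ((-5829 - 4300) + 39538)) = 1/(-24551 + (-10129 + 39538)) = 1/(-24551 + 29409) = 1/4858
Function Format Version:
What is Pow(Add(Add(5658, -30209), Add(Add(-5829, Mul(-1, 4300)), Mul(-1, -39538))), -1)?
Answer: Rational(1, 4858) ≈ 0.00020585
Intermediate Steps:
Pow(Add(Add(5658, -30209), Add(Add(-5829, Mul(-1, 4300)), Mul(-1, -39538))), -1) = Pow(Add(-24551, Add(Add(-5829, -4300), 39538)), -1) = Pow(Add(-24551, Add(-10129, 39538)), -1) = Pow(Add(-24551, 29409), -1) = Pow(4858, -1) = Rational(1, 4858)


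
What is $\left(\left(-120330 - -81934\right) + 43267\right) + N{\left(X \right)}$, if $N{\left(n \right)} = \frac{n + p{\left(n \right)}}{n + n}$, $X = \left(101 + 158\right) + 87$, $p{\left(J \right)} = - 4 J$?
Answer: $\frac{9739}{2} \approx 4869.5$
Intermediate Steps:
$X = 346$ ($X = 259 + 87 = 346$)
$N{\left(n \right)} = - \frac{3}{2}$ ($N{\left(n \right)} = \frac{n - 4 n}{n + n} = \frac{\left(-3\right) n}{2 n} = - 3 n \frac{1}{2 n} = - \frac{3}{2}$)
$\left(\left(-120330 - -81934\right) + 43267\right) + N{\left(X \right)} = \left(\left(-120330 - -81934\right) + 43267\right) - \frac{3}{2} = \left(\left(-120330 + 81934\right) + 43267\right) - \frac{3}{2} = \left(-38396 + 43267\right) - \frac{3}{2} = 4871 - \frac{3}{2} = \frac{9739}{2}$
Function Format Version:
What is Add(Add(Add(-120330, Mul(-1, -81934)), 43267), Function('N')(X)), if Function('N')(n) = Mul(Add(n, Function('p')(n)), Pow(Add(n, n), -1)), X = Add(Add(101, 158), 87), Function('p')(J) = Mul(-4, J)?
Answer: Rational(9739, 2) ≈ 4869.5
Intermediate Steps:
X = 346 (X = Add(259, 87) = 346)
Function('N')(n) = Rational(-3, 2) (Function('N')(n) = Mul(Add(n, Mul(-4, n)), Pow(Add(n, n), -1)) = Mul(Mul(-3, n), Pow(Mul(2, n), -1)) = Mul(Mul(-3, n), Mul(Rational(1, 2), Pow(n, -1))) = Rational(-3, 2))
Add(Add(Add(-120330, Mul(-1, -81934)), 43267), Function('N')(X)) = Add(Add(Add(-120330, Mul(-1, -81934)), 43267), Rational(-3, 2)) = Add(Add(Add(-120330, 81934), 43267), Rational(-3, 2)) = Add(Add(-38396, 43267), Rational(-3, 2)) = Add(4871, Rational(-3, 2)) = Rational(9739, 2)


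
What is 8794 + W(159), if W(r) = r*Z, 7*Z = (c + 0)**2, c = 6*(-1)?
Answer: 67282/7 ≈ 9611.7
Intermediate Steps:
c = -6
Z = 36/7 (Z = (-6 + 0)**2/7 = (1/7)*(-6)**2 = (1/7)*36 = 36/7 ≈ 5.1429)
W(r) = 36*r/7 (W(r) = r*(36/7) = 36*r/7)
8794 + W(159) = 8794 + (36/7)*159 = 8794 + 5724/7 = 67282/7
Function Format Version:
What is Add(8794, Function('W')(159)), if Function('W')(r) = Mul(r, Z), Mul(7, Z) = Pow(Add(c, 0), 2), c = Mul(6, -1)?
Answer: Rational(67282, 7) ≈ 9611.7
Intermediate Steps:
c = -6
Z = Rational(36, 7) (Z = Mul(Rational(1, 7), Pow(Add(-6, 0), 2)) = Mul(Rational(1, 7), Pow(-6, 2)) = Mul(Rational(1, 7), 36) = Rational(36, 7) ≈ 5.1429)
Function('W')(r) = Mul(Rational(36, 7), r) (Function('W')(r) = Mul(r, Rational(36, 7)) = Mul(Rational(36, 7), r))
Add(8794, Function('W')(159)) = Add(8794, Mul(Rational(36, 7), 159)) = Add(8794, Rational(5724, 7)) = Rational(67282, 7)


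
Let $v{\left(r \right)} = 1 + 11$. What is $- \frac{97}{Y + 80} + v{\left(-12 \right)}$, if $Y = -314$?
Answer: $\frac{2905}{234} \approx 12.415$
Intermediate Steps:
$v{\left(r \right)} = 12$
$- \frac{97}{Y + 80} + v{\left(-12 \right)} = - \frac{97}{-314 + 80} + 12 = - \frac{97}{-234} + 12 = \left(-97\right) \left(- \frac{1}{234}\right) + 12 = \frac{97}{234} + 12 = \frac{2905}{234}$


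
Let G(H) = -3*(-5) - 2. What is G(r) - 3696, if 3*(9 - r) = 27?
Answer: -3683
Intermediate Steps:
r = 0 (r = 9 - 1/3*27 = 9 - 9 = 0)
G(H) = 13 (G(H) = 15 - 2 = 13)
G(r) - 3696 = 13 - 3696 = -3683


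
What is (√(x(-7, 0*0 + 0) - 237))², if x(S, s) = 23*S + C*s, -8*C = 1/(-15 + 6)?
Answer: -398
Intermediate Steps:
C = 1/72 (C = -1/(8*(-15 + 6)) = -⅛/(-9) = -⅛*(-⅑) = 1/72 ≈ 0.013889)
x(S, s) = 23*S + s/72
(√(x(-7, 0*0 + 0) - 237))² = (√((23*(-7) + (0*0 + 0)/72) - 237))² = (√((-161 + (0 + 0)/72) - 237))² = (√((-161 + (1/72)*0) - 237))² = (√((-161 + 0) - 237))² = (√(-161 - 237))² = (√(-398))² = (I*√398)² = -398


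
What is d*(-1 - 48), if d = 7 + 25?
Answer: -1568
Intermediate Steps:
d = 32
d*(-1 - 48) = 32*(-1 - 48) = 32*(-49) = -1568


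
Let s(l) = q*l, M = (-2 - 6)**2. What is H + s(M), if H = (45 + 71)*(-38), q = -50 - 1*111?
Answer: -14712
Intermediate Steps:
q = -161 (q = -50 - 111 = -161)
H = -4408 (H = 116*(-38) = -4408)
M = 64 (M = (-8)**2 = 64)
s(l) = -161*l
H + s(M) = -4408 - 161*64 = -4408 - 10304 = -14712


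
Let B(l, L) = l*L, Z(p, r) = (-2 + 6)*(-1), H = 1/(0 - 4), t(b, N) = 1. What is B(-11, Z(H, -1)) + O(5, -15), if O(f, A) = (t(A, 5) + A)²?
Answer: 240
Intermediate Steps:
H = -¼ (H = 1/(-4) = -¼ ≈ -0.25000)
Z(p, r) = -4 (Z(p, r) = 4*(-1) = -4)
O(f, A) = (1 + A)²
B(l, L) = L*l
B(-11, Z(H, -1)) + O(5, -15) = -4*(-11) + (1 - 15)² = 44 + (-14)² = 44 + 196 = 240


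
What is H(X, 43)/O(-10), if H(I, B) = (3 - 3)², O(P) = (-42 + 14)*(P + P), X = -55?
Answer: 0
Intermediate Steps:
O(P) = -56*P
H(I, B) = 0 (H(I, B) = 0² = 0)
H(X, 43)/O(-10) = 0/((-56*(-10))) = 0/560 = 0*(1/560) = 0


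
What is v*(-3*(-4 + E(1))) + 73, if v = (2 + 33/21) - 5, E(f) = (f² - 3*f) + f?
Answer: 361/7 ≈ 51.571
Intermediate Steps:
E(f) = f² - 2*f
v = -10/7 (v = (2 + 33*(1/21)) - 5 = (2 + 11/7) - 5 = 25/7 - 5 = -10/7 ≈ -1.4286)
v*(-3*(-4 + E(1))) + 73 = -(-30)*(-4 + 1*(-2 + 1))/7 + 73 = -(-30)*(-4 + 1*(-1))/7 + 73 = -(-30)*(-4 - 1)/7 + 73 = -(-30)*(-5)/7 + 73 = -10/7*15 + 73 = -150/7 + 73 = 361/7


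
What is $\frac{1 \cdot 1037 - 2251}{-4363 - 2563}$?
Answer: $\frac{607}{3463} \approx 0.17528$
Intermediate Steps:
$\frac{1 \cdot 1037 - 2251}{-4363 - 2563} = \frac{1037 - 2251}{-6926} = \left(-1214\right) \left(- \frac{1}{6926}\right) = \frac{607}{3463}$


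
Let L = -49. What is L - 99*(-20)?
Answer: 1931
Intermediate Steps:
L - 99*(-20) = -49 - 99*(-20) = -49 + 1980 = 1931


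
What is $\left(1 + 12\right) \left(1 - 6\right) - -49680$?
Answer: $49615$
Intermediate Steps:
$\left(1 + 12\right) \left(1 - 6\right) - -49680 = 13 \left(1 - 6\right) + 49680 = 13 \left(-5\right) + 49680 = -65 + 49680 = 49615$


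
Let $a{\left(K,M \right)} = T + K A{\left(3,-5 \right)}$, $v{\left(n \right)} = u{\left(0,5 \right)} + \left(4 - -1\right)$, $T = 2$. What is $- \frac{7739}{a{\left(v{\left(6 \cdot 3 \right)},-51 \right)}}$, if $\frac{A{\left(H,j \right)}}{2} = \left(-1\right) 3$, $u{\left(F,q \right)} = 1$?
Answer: $\frac{7739}{34} \approx 227.62$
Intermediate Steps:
$A{\left(H,j \right)} = -6$ ($A{\left(H,j \right)} = 2 \left(\left(-1\right) 3\right) = 2 \left(-3\right) = -6$)
$v{\left(n \right)} = 6$ ($v{\left(n \right)} = 1 + \left(4 - -1\right) = 1 + \left(4 + 1\right) = 1 + 5 = 6$)
$a{\left(K,M \right)} = 2 - 6 K$ ($a{\left(K,M \right)} = 2 + K \left(-6\right) = 2 - 6 K$)
$- \frac{7739}{a{\left(v{\left(6 \cdot 3 \right)},-51 \right)}} = - \frac{7739}{2 - 36} = - \frac{7739}{-34} = \left(-7739\right) \left(- \frac{1}{34}\right) = \frac{7739}{34}$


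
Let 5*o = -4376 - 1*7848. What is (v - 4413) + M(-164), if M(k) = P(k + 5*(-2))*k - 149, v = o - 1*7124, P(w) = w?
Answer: 72026/5 ≈ 14405.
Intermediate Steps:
o = -12224/5 (o = (-4376 - 1*7848)/5 = (-4376 - 7848)/5 = (1/5)*(-12224) = -12224/5 ≈ -2444.8)
v = -47844/5 (v = -12224/5 - 1*7124 = -12224/5 - 7124 = -47844/5 ≈ -9568.8)
M(k) = -149 + k*(-10 + k) (M(k) = (k + 5*(-2))*k - 149 = (k - 10)*k - 149 = (-10 + k)*k - 149 = k*(-10 + k) - 149 = -149 + k*(-10 + k))
(v - 4413) + M(-164) = (-47844/5 - 4413) + (-149 - 164*(-10 - 164)) = -69909/5 + (-149 - 164*(-174)) = -69909/5 + (-149 + 28536) = -69909/5 + 28387 = 72026/5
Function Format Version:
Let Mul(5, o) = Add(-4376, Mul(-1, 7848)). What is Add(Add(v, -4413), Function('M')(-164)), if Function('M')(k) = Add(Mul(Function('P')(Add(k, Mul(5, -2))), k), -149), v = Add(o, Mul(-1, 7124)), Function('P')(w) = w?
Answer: Rational(72026, 5) ≈ 14405.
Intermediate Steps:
o = Rational(-12224, 5) (o = Mul(Rational(1, 5), Add(-4376, Mul(-1, 7848))) = Mul(Rational(1, 5), Add(-4376, -7848)) = Mul(Rational(1, 5), -12224) = Rational(-12224, 5) ≈ -2444.8)
v = Rational(-47844, 5) (v = Add(Rational(-12224, 5), Mul(-1, 7124)) = Add(Rational(-12224, 5), -7124) = Rational(-47844, 5) ≈ -9568.8)
Function('M')(k) = Add(-149, Mul(k, Add(-10, k))) (Function('M')(k) = Add(Mul(Add(k, Mul(5, -2)), k), -149) = Add(Mul(Add(k, -10), k), -149) = Add(Mul(Add(-10, k), k), -149) = Add(Mul(k, Add(-10, k)), -149) = Add(-149, Mul(k, Add(-10, k))))
Add(Add(v, -4413), Function('M')(-164)) = Add(Add(Rational(-47844, 5), -4413), Add(-149, Mul(-164, Add(-10, -164)))) = Add(Rational(-69909, 5), Add(-149, Mul(-164, -174))) = Add(Rational(-69909, 5), Add(-149, 28536)) = Add(Rational(-69909, 5), 28387) = Rational(72026, 5)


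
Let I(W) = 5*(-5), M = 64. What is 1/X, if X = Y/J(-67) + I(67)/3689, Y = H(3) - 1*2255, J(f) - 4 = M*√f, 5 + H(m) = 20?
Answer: 3689*(I - 16*√67)/(5*(-413173*I + 80*√67)) ≈ -0.0021563 - 0.23386*I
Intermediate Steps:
H(m) = 15 (H(m) = -5 + 20 = 15)
J(f) = 4 + 64*√f
I(W) = -25
Y = -2240 (Y = 15 - 1*2255 = 15 - 2255 = -2240)
X = -25/3689 - 2240/(4 + 64*I*√67) (X = -2240/(4 + 64*√(-67)) - 25/3689 = -2240/(4 + 64*(I*√67)) - 25*1/3689 = -2240/(4 + 64*I*√67) - 25/3689 = -25/3689 - 2240/(4 + 64*I*√67) ≈ -0.039424 + 4.2757*I)
1/X = 1/(5*(-80*√67 + 413173*I)/(3689*(-I + 16*√67))) = 3689*(-I + 16*√67)/(5*(-80*√67 + 413173*I))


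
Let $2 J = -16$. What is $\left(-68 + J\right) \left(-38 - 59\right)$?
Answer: $7372$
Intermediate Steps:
$J = -8$ ($J = \frac{1}{2} \left(-16\right) = -8$)
$\left(-68 + J\right) \left(-38 - 59\right) = \left(-68 - 8\right) \left(-38 - 59\right) = - 76 \left(-38 - 59\right) = \left(-76\right) \left(-97\right) = 7372$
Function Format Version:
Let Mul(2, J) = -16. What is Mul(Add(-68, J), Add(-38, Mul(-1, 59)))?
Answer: 7372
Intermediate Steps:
J = -8 (J = Mul(Rational(1, 2), -16) = -8)
Mul(Add(-68, J), Add(-38, Mul(-1, 59))) = Mul(Add(-68, -8), Add(-38, Mul(-1, 59))) = Mul(-76, Add(-38, -59)) = Mul(-76, -97) = 7372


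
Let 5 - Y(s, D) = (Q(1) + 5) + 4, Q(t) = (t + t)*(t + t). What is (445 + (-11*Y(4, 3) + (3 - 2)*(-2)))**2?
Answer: 281961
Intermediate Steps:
Q(t) = 4*t**2 (Q(t) = (2*t)*(2*t) = 4*t**2)
Y(s, D) = -8 (Y(s, D) = 5 - ((4*1**2 + 5) + 4) = 5 - ((4*1 + 5) + 4) = 5 - ((4 + 5) + 4) = 5 - (9 + 4) = 5 - 1*13 = 5 - 13 = -8)
(445 + (-11*Y(4, 3) + (3 - 2)*(-2)))**2 = (445 + (-11*(-8) + (3 - 2)*(-2)))**2 = (445 + (88 + 1*(-2)))**2 = (445 + (88 - 2))**2 = (445 + 86)**2 = 531**2 = 281961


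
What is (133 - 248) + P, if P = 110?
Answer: -5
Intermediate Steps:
(133 - 248) + P = (133 - 248) + 110 = -115 + 110 = -5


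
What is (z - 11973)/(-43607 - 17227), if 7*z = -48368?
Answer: 132179/425838 ≈ 0.31040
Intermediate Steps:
z = -48368/7 (z = (⅐)*(-48368) = -48368/7 ≈ -6909.7)
(z - 11973)/(-43607 - 17227) = (-48368/7 - 11973)/(-43607 - 17227) = -132179/7/(-60834) = -132179/7*(-1/60834) = 132179/425838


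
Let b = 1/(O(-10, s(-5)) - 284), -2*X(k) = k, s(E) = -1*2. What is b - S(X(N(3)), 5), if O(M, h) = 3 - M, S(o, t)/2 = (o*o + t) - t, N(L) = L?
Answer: -2441/542 ≈ -4.5037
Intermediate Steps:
s(E) = -2
X(k) = -k/2
S(o, t) = 2*o**2 (S(o, t) = 2*((o*o + t) - t) = 2*((o**2 + t) - t) = 2*((t + o**2) - t) = 2*o**2)
b = -1/271 (b = 1/((3 - 1*(-10)) - 284) = 1/((3 + 10) - 284) = 1/(13 - 284) = 1/(-271) = -1/271 ≈ -0.0036900)
b - S(X(N(3)), 5) = -1/271 - 2*(-1/2*3)**2 = -1/271 - 2*(-3/2)**2 = -1/271 - 2*9/4 = -1/271 - 1*9/2 = -1/271 - 9/2 = -2441/542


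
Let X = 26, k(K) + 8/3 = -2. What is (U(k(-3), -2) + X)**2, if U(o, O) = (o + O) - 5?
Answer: 1849/9 ≈ 205.44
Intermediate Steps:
k(K) = -14/3 (k(K) = -8/3 - 2 = -14/3)
U(o, O) = -5 + O + o (U(o, O) = (O + o) - 5 = -5 + O + o)
(U(k(-3), -2) + X)**2 = ((-5 - 2 - 14/3) + 26)**2 = (-35/3 + 26)**2 = (43/3)**2 = 1849/9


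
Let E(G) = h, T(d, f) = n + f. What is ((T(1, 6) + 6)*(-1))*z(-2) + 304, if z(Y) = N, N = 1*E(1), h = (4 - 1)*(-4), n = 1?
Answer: 460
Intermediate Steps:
T(d, f) = 1 + f
h = -12 (h = 3*(-4) = -12)
E(G) = -12
N = -12 (N = 1*(-12) = -12)
z(Y) = -12
((T(1, 6) + 6)*(-1))*z(-2) + 304 = (((1 + 6) + 6)*(-1))*(-12) + 304 = ((7 + 6)*(-1))*(-12) + 304 = (13*(-1))*(-12) + 304 = -13*(-12) + 304 = 156 + 304 = 460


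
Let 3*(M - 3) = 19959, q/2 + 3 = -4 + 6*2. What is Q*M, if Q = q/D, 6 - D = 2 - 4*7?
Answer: 2080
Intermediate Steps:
D = 32 (D = 6 - (2 - 4*7) = 6 - (2 - 28) = 6 - 1*(-26) = 6 + 26 = 32)
q = 10 (q = -6 + 2*(-4 + 6*2) = -6 + 2*(-4 + 12) = -6 + 2*8 = -6 + 16 = 10)
M = 6656 (M = 3 + (⅓)*19959 = 3 + 6653 = 6656)
Q = 5/16 (Q = 10/32 = 10*(1/32) = 5/16 ≈ 0.31250)
Q*M = (5/16)*6656 = 2080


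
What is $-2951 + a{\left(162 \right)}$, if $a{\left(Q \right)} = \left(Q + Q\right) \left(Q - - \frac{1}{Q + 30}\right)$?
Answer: $\frac{792619}{16} \approx 49539.0$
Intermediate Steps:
$a{\left(Q \right)} = 2 Q \left(Q + \frac{1}{30 + Q}\right)$ ($a{\left(Q \right)} = 2 Q \left(Q + \left(\frac{1}{30 + Q} + 0\right)\right) = 2 Q \left(Q + \frac{1}{30 + Q}\right)$)
$-2951 + a{\left(162 \right)} = -2951 + 2 \cdot 162 \frac{1}{30 + 162} \left(1 + 162^{2} + 30 \cdot 162\right) = -2951 + 2 \cdot 162 \cdot \frac{1}{192} \left(1 + 26244 + 4860\right) = -2951 + 2 \cdot 162 \cdot \frac{1}{192} \cdot 31105 = -2951 + \frac{839835}{16} = \frac{792619}{16}$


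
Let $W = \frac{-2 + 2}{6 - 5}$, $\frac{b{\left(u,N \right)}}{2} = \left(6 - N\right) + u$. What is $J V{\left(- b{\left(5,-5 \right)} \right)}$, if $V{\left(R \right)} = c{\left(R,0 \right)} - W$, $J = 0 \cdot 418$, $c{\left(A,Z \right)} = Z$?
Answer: $0$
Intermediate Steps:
$b{\left(u,N \right)} = 12 - 2 N + 2 u$ ($b{\left(u,N \right)} = 2 \left(\left(6 - N\right) + u\right) = 2 \left(6 + u - N\right) = 12 - 2 N + 2 u$)
$J = 0$
$W = 0$ ($W = \frac{0}{1} = 0 \cdot 1 = 0$)
$V{\left(R \right)} = 0$ ($V{\left(R \right)} = 0 - 0 = 0 + 0 = 0$)
$J V{\left(- b{\left(5,-5 \right)} \right)} = 0 \cdot 0 = 0$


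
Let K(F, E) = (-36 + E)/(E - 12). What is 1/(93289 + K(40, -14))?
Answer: 13/1212782 ≈ 1.0719e-5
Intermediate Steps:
K(F, E) = (-36 + E)/(-12 + E)
1/(93289 + K(40, -14)) = 1/(93289 + (-36 - 14)/(-12 - 14)) = 1/(93289 - 50/(-26)) = 1/(93289 - 1/26*(-50)) = 1/(93289 + 25/13) = 1/(1212782/13) = 13/1212782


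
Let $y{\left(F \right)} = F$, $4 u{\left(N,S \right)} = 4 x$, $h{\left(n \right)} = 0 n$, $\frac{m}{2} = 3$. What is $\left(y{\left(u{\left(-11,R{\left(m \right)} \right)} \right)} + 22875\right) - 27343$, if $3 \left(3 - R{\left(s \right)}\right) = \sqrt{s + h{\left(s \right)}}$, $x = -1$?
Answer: $-4469$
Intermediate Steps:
$m = 6$ ($m = 2 \cdot 3 = 6$)
$h{\left(n \right)} = 0$
$R{\left(s \right)} = 3 - \frac{\sqrt{s}}{3}$ ($R{\left(s \right)} = 3 - \frac{\sqrt{s + 0}}{3} = 3 - \frac{\sqrt{s}}{3}$)
$u{\left(N,S \right)} = -1$ ($u{\left(N,S \right)} = \frac{4 \left(-1\right)}{4} = \frac{1}{4} \left(-4\right) = -1$)
$\left(y{\left(u{\left(-11,R{\left(m \right)} \right)} \right)} + 22875\right) - 27343 = \left(-1 + 22875\right) - 27343 = 22874 - 27343 = -4469$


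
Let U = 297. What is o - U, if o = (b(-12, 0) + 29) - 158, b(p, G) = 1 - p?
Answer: -413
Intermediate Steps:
o = -116 (o = ((1 - 1*(-12)) + 29) - 158 = ((1 + 12) + 29) - 158 = (13 + 29) - 158 = 42 - 158 = -116)
o - U = -116 - 1*297 = -116 - 297 = -413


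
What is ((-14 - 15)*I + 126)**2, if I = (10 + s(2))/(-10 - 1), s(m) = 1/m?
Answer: 11431161/484 ≈ 23618.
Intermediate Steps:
s(m) = 1/m
I = -21/22 (I = (10 + 1/2)/(-10 - 1) = (10 + 1/2)/(-11) = (21/2)*(-1/11) = -21/22 ≈ -0.95455)
((-14 - 15)*I + 126)**2 = ((-14 - 15)*(-21/22) + 126)**2 = (-29*(-21/22) + 126)**2 = (609/22 + 126)**2 = (3381/22)**2 = 11431161/484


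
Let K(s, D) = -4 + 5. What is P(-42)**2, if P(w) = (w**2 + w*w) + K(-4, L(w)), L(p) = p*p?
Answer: 12453841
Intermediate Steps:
L(p) = p**2
K(s, D) = 1
P(w) = 1 + 2*w**2 (P(w) = (w**2 + w*w) + 1 = (w**2 + w**2) + 1 = 2*w**2 + 1 = 1 + 2*w**2)
P(-42)**2 = (1 + 2*(-42)**2)**2 = (1 + 2*1764)**2 = (1 + 3528)**2 = 3529**2 = 12453841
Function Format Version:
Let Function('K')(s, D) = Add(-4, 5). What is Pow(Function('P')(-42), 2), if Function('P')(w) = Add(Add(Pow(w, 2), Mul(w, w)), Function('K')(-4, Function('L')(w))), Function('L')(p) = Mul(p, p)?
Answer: 12453841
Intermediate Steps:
Function('L')(p) = Pow(p, 2)
Function('K')(s, D) = 1
Function('P')(w) = Add(1, Mul(2, Pow(w, 2))) (Function('P')(w) = Add(Add(Pow(w, 2), Mul(w, w)), 1) = Add(Add(Pow(w, 2), Pow(w, 2)), 1) = Add(Mul(2, Pow(w, 2)), 1) = Add(1, Mul(2, Pow(w, 2))))
Pow(Function('P')(-42), 2) = Pow(Add(1, Mul(2, Pow(-42, 2))), 2) = Pow(Add(1, Mul(2, 1764)), 2) = Pow(Add(1, 3528), 2) = Pow(3529, 2) = 12453841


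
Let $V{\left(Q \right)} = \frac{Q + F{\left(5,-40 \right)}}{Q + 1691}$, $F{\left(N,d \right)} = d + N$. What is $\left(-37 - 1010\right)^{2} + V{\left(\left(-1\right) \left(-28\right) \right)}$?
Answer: $\frac{1884383264}{1719} \approx 1.0962 \cdot 10^{6}$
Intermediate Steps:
$F{\left(N,d \right)} = N + d$
$V{\left(Q \right)} = \frac{-35 + Q}{1691 + Q}$ ($V{\left(Q \right)} = \frac{Q + \left(5 - 40\right)}{Q + 1691} = \frac{Q - 35}{1691 + Q} = \frac{-35 + Q}{1691 + Q}$)
$\left(-37 - 1010\right)^{2} + V{\left(\left(-1\right) \left(-28\right) \right)} = \left(-37 - 1010\right)^{2} + \frac{-35 - -28}{1691 - -28} = \left(-1047\right)^{2} + \frac{-35 + 28}{1691 + 28} = 1096209 + \frac{1}{1719} \left(-7\right) = 1096209 - \frac{7}{1719} = \frac{1884383264}{1719}$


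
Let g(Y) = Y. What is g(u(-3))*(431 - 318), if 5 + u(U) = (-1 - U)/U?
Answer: -1921/3 ≈ -640.33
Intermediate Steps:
u(U) = -5 + (-1 - U)/U
g(u(-3))*(431 - 318) = (-6 - 1/(-3))*(431 - 318) = (-6 - 1*(-⅓))*113 = (-6 + ⅓)*113 = -17/3*113 = -1921/3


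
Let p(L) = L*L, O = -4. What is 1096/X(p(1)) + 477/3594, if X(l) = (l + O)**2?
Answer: 1314439/10782 ≈ 121.91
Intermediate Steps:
p(L) = L**2
X(l) = (-4 + l)**2 (X(l) = (l - 4)**2 = (-4 + l)**2)
1096/X(p(1)) + 477/3594 = 1096/((-4 + 1**2)**2) + 477/3594 = 1096/((-4 + 1)**2) + 477*(1/3594) = 1096/((-3)**2) + 159/1198 = 1096/9 + 159/1198 = 1314439/10782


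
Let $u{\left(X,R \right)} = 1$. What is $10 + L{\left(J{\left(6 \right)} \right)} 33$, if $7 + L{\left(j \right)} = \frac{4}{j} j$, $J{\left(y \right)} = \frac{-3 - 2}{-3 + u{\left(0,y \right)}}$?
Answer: $-89$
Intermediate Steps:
$J{\left(y \right)} = \frac{5}{2}$ ($J{\left(y \right)} = \frac{-3 - 2}{-3 + 1} = - \frac{5}{-2} = \left(-5\right) \left(- \frac{1}{2}\right) = \frac{5}{2}$)
$L{\left(j \right)} = -3$ ($L{\left(j \right)} = -7 + \frac{4}{j} j = -7 + 4 = -3$)
$10 + L{\left(J{\left(6 \right)} \right)} 33 = 10 - 99 = -89$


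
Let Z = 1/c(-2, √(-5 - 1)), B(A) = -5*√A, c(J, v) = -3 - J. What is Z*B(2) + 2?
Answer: 2 + 5*√2 ≈ 9.0711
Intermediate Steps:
Z = -1 (Z = 1/(-3 - 1*(-2)) = 1/(-3 + 2) = 1/(-1) = -1)
Z*B(2) + 2 = -(-5)*√2 + 2 = 5*√2 + 2 = 2 + 5*√2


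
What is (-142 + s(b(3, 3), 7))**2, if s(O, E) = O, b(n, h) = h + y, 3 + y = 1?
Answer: 19881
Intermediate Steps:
y = -2 (y = -3 + 1 = -2)
b(n, h) = -2 + h (b(n, h) = h - 2 = -2 + h)
(-142 + s(b(3, 3), 7))**2 = (-142 + (-2 + 3))**2 = (-142 + 1)**2 = (-141)**2 = 19881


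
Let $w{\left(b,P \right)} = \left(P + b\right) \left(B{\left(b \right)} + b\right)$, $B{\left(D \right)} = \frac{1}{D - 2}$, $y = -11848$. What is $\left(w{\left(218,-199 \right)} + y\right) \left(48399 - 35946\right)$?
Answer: $- \frac{6909244027}{72} \approx -9.5962 \cdot 10^{7}$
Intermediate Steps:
$B{\left(D \right)} = \frac{1}{-2 + D}$
$w{\left(b,P \right)} = \left(P + b\right) \left(b + \frac{1}{-2 + b}\right)$ ($w{\left(b,P \right)} = \left(P + b\right) \left(\frac{1}{-2 + b} + b\right) = \left(P + b\right) \left(b + \frac{1}{-2 + b}\right)$)
$\left(w{\left(218,-199 \right)} + y\right) \left(48399 - 35946\right) = \left(\frac{-199 + 218 + 218 \left(-2 + 218\right) \left(-199 + 218\right)}{-2 + 218} - 11848\right) \left(48399 - 35946\right) = \left(\frac{-199 + 218 + 218 \cdot 216 \cdot 19}{216} - 11848\right) 12453 = \left(\frac{-199 + 218 + 894672}{216} - 11848\right) 12453 = \left(\frac{1}{216} \cdot 894691 - 11848\right) 12453 = \left(\frac{894691}{216} - 11848\right) 12453 = \left(- \frac{1664477}{216}\right) 12453 = - \frac{6909244027}{72}$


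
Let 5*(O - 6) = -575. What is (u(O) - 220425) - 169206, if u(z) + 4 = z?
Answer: -389744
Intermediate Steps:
O = -109 (O = 6 + (⅕)*(-575) = 6 - 115 = -109)
u(z) = -4 + z
(u(O) - 220425) - 169206 = ((-4 - 109) - 220425) - 169206 = (-113 - 220425) - 169206 = -220538 - 169206 = -389744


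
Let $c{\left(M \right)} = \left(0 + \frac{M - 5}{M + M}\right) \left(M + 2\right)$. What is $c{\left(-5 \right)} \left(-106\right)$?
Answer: $318$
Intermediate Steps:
$c{\left(M \right)} = \frac{\left(-5 + M\right) \left(2 + M\right)}{2 M}$ ($c{\left(M \right)} = \left(0 + \frac{-5 + M}{2 M}\right) \left(2 + M\right) = \frac{-5 + M}{2 M} \left(2 + M\right) = \frac{\left(-5 + M\right) \left(2 + M\right)}{2 M}$)
$c{\left(-5 \right)} \left(-106\right) = \frac{-10 - 5 \left(-3 - 5\right)}{2 \left(-5\right)} \left(-106\right) = \frac{1}{2} \left(- \frac{1}{5}\right) \left(-10 - -40\right) \left(-106\right) = \frac{1}{2} \left(- \frac{1}{5}\right) \left(-10 + 40\right) \left(-106\right) = \frac{1}{2} \left(- \frac{1}{5}\right) 30 \left(-106\right) = \left(-3\right) \left(-106\right) = 318$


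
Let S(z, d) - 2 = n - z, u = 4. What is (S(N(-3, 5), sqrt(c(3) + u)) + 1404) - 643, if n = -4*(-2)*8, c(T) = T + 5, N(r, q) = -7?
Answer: 834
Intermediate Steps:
c(T) = 5 + T
n = 64 (n = 8*8 = 64)
S(z, d) = 66 - z (S(z, d) = 2 + (64 - z) = 66 - z)
(S(N(-3, 5), sqrt(c(3) + u)) + 1404) - 643 = ((66 - 1*(-7)) + 1404) - 643 = ((66 + 7) + 1404) - 643 = (73 + 1404) - 643 = 1477 - 643 = 834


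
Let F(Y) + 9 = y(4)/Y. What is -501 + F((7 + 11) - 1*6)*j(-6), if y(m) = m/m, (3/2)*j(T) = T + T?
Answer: -1289/3 ≈ -429.67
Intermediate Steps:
j(T) = 4*T/3 (j(T) = 2*(T + T)/3 = 2*(2*T)/3 = 4*T/3)
y(m) = 1
F(Y) = -9 + 1/Y
-501 + F((7 + 11) - 1*6)*j(-6) = -501 + (-9 + 1/((7 + 11) - 1*6))*((4/3)*(-6)) = -501 + (-9 + 1/(18 - 6))*(-8) = -501 + (-9 + 1/12)*(-8) = -501 - 107/12*(-8) = -501 + 214/3 = -1289/3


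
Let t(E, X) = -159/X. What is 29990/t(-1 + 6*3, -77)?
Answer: 2309230/159 ≈ 14523.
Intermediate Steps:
29990/t(-1 + 6*3, -77) = 29990/((-159/(-77))) = 29990/((-159*(-1/77))) = 29990/(159/77) = 29990*(77/159) = 2309230/159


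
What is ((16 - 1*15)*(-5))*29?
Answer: -145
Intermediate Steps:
((16 - 1*15)*(-5))*29 = ((16 - 15)*(-5))*29 = (1*(-5))*29 = -5*29 = -145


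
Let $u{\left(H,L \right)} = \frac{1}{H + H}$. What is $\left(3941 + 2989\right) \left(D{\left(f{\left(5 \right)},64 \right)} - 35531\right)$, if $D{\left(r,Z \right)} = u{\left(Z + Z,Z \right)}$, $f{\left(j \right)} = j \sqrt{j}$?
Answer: $- \frac{31517414775}{128} \approx -2.4623 \cdot 10^{8}$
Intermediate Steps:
$f{\left(j \right)} = j^{\frac{3}{2}}$
$u{\left(H,L \right)} = \frac{1}{2 H}$
$D{\left(r,Z \right)} = \frac{1}{4 Z}$ ($D{\left(r,Z \right)} = \frac{1}{2 \left(Z + Z\right)} = \frac{1}{2 \cdot 2 Z} = \frac{\frac{1}{2} \frac{1}{Z}}{2} = \frac{1}{4 Z}$)
$\left(3941 + 2989\right) \left(D{\left(f{\left(5 \right)},64 \right)} - 35531\right) = \left(3941 + 2989\right) \left(\frac{1}{4 \cdot 64} - 35531\right) = 6930 \left(\frac{1}{4} \cdot \frac{1}{64} - 35531\right) = 6930 \left(\frac{1}{256} - 35531\right) = 6930 \left(- \frac{9095935}{256}\right) = - \frac{31517414775}{128}$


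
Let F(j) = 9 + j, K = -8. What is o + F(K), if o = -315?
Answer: -314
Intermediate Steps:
o + F(K) = -315 + (9 - 8) = -315 + 1 = -314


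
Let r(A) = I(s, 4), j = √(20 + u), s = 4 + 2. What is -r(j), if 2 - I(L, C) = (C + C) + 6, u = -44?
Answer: 12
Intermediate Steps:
s = 6
j = 2*I*√6 (j = √(20 - 44) = √(-24) = 2*I*√6 ≈ 4.899*I)
I(L, C) = -4 - 2*C (I(L, C) = 2 - ((C + C) + 6) = 2 - (2*C + 6) = 2 - (6 + 2*C) = 2 + (-6 - 2*C) = -4 - 2*C)
r(A) = -12 (r(A) = -4 - 2*4 = -4 - 8 = -12)
-r(j) = -1*(-12) = 12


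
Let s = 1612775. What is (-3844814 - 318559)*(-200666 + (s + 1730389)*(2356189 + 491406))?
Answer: -39635214744091919922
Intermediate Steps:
(-3844814 - 318559)*(-200666 + (s + 1730389)*(2356189 + 491406)) = (-3844814 - 318559)*(-200666 + (1612775 + 1730389)*(2356189 + 491406)) = -4163373*(-200666 + 3343164*2847595) = -4163373*(-200666 + 9519977090580) = -4163373*9519976889914 = -39635214744091919922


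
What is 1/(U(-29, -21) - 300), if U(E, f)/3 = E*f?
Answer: 1/1527 ≈ 0.00065488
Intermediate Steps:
U(E, f) = 3*E*f (U(E, f) = 3*(E*f) = 3*E*f)
1/(U(-29, -21) - 300) = 1/(3*(-29)*(-21) - 300) = 1/(1827 - 300) = 1/1527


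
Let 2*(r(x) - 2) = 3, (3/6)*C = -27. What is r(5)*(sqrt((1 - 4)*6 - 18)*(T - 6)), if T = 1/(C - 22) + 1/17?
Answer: -161553*I/1292 ≈ -125.04*I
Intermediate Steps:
C = -54 (C = 2*(-27) = -54)
r(x) = 7/2 (r(x) = 2 + (1/2)*3 = 2 + 3/2 = 7/2)
T = 59/1292 (T = 1/(-54 - 22) + 1/17 = 1/(-76) + 1/17 = -1/76 + 1/17 = 59/1292 ≈ 0.045666)
r(5)*(sqrt((1 - 4)*6 - 18)*(T - 6)) = 7*(sqrt((1 - 4)*6 - 18)*(59/1292 - 6))/2 = 7*(sqrt(-3*6 - 18)*(-7693/1292))/2 = 7*(sqrt(-18 - 18)*(-7693/1292))/2 = 7*(sqrt(-36)*(-7693/1292))/2 = 7*((6*I)*(-7693/1292))/2 = 7*(-23079*I/646)/2 = -161553*I/1292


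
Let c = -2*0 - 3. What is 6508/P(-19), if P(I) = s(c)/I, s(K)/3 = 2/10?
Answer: -618260/3 ≈ -2.0609e+5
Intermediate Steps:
c = -3 (c = 0 - 3 = -3)
s(K) = ⅗ (s(K) = 3*(2/10) = 3*(2*(⅒)) = 3*(⅕) = ⅗)
P(I) = 3/(5*I)
6508/P(-19) = 6508/(((⅗)/(-19))) = 6508/(((⅗)*(-1/19))) = 6508/(-3/95) = 6508*(-95/3) = -618260/3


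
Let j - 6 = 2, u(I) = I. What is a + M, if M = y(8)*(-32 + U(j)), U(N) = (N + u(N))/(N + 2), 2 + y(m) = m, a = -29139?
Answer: -146607/5 ≈ -29321.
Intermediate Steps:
y(m) = -2 + m
j = 8 (j = 6 + 2 = 8)
U(N) = 2*N/(2 + N) (U(N) = (N + N)/(N + 2) = (2*N)/(2 + N) = 2*N/(2 + N))
M = -912/5 (M = (-2 + 8)*(-32 + 2*8/(2 + 8)) = 6*(-32 + 2*8/10) = 6*(-32 + 2*8*(⅒)) = 6*(-32 + 8/5) = 6*(-152/5) = -912/5 ≈ -182.40)
a + M = -29139 - 912/5 = -146607/5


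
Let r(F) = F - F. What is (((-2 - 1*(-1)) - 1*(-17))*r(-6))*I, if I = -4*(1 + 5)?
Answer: 0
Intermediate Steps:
I = -24 (I = -4*6 = -24)
r(F) = 0
(((-2 - 1*(-1)) - 1*(-17))*r(-6))*I = (((-2 - 1*(-1)) - 1*(-17))*0)*(-24) = (((-2 + 1) + 17)*0)*(-24) = ((-1 + 17)*0)*(-24) = (16*0)*(-24) = 0*(-24) = 0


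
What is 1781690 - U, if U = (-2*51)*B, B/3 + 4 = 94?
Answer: 1809230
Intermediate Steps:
B = 270 (B = -12 + 3*94 = -12 + 282 = 270)
U = -27540 (U = -2*51*270 = -102*270 = -27540)
1781690 - U = 1781690 - 1*(-27540) = 1781690 + 27540 = 1809230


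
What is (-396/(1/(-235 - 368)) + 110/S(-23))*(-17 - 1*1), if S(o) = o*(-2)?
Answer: -98859222/23 ≈ -4.2982e+6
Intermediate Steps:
S(o) = -2*o
(-396/(1/(-235 - 368)) + 110/S(-23))*(-17 - 1*1) = (-396/(1/(-235 - 368)) + 110/((-2*(-23))))*(-17 - 1*1) = (-396/(1/(-603)) + 110/46)*(-17 - 1) = (-396/(-1/603) + 110*(1/46))*(-18) = (-396*(-603) + 55/23)*(-18) = (238788 + 55/23)*(-18) = (5492179/23)*(-18) = -98859222/23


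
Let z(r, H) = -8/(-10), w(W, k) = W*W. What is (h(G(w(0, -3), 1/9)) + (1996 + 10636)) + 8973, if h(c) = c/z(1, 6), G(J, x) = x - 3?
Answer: 388825/18 ≈ 21601.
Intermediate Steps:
w(W, k) = W²
z(r, H) = ⅘ (z(r, H) = -8*(-⅒) = ⅘)
G(J, x) = -3 + x
h(c) = 5*c/4 (h(c) = c/(⅘) = c*(5/4) = 5*c/4)
(h(G(w(0, -3), 1/9)) + (1996 + 10636)) + 8973 = (5*(-3 + 1/9)/4 + (1996 + 10636)) + 8973 = (5*(-3 + ⅑)/4 + 12632) + 8973 = ((5/4)*(-26/9) + 12632) + 8973 = (-65/18 + 12632) + 8973 = 227311/18 + 8973 = 388825/18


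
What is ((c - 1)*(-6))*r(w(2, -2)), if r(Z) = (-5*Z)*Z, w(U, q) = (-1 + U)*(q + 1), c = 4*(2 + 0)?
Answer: 210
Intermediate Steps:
c = 8 (c = 4*2 = 8)
w(U, q) = (1 + q)*(-1 + U) (w(U, q) = (-1 + U)*(1 + q) = (1 + q)*(-1 + U))
r(Z) = -5*Z²
((c - 1)*(-6))*r(w(2, -2)) = ((8 - 1)*(-6))*(-5*(-1 + 2 - 1*(-2) + 2*(-2))²) = (7*(-6))*(-5*(-1 + 2 + 2 - 4)²) = -(-210)*(-1)² = -(-210) = -42*(-5) = 210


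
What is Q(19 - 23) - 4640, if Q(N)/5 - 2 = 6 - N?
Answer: -4580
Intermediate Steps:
Q(N) = 40 - 5*N (Q(N) = 10 + 5*(6 - N) = 10 + (30 - 5*N) = 40 - 5*N)
Q(19 - 23) - 4640 = (40 - 5*(19 - 23)) - 4640 = (40 - 5*(-4)) - 4640 = (40 + 20) - 4640 = 60 - 4640 = -4580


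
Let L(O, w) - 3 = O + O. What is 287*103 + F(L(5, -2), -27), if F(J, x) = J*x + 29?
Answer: 29239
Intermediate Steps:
L(O, w) = 3 + 2*O (L(O, w) = 3 + (O + O) = 3 + 2*O)
F(J, x) = 29 + J*x
287*103 + F(L(5, -2), -27) = 287*103 + (29 + (3 + 2*5)*(-27)) = 29561 + (29 + (3 + 10)*(-27)) = 29561 + (29 + 13*(-27)) = 29561 + (29 - 351) = 29561 - 322 = 29239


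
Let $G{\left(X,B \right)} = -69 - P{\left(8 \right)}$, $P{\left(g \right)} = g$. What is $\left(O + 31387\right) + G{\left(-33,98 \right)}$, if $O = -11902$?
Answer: $19408$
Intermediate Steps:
$G{\left(X,B \right)} = -77$ ($G{\left(X,B \right)} = -69 - 8 = -77$)
$\left(O + 31387\right) + G{\left(-33,98 \right)} = \left(-11902 + 31387\right) - 77 = 19485 - 77 = 19408$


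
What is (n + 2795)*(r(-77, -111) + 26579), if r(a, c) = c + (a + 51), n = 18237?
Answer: 556128144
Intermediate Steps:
r(a, c) = 51 + a + c (r(a, c) = c + (51 + a) = 51 + a + c)
(n + 2795)*(r(-77, -111) + 26579) = (18237 + 2795)*((51 - 77 - 111) + 26579) = 21032*(-137 + 26579) = 21032*26442 = 556128144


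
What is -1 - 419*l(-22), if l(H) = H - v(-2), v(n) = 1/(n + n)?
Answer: 36449/4 ≈ 9112.3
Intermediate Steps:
v(n) = 1/(2*n)
l(H) = 1/4 + H (l(H) = H - 1/(2*(-2)) = H - (-1)/(2*2) = H - 1*(-1/4) = H + 1/4 = 1/4 + H)
-1 - 419*l(-22) = -1 - 419*(1/4 - 22) = -1 - 419*(-87/4) = -1 + 36453/4 = 36449/4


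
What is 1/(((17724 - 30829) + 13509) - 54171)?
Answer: -1/53767 ≈ -1.8599e-5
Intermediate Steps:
1/(((17724 - 30829) + 13509) - 54171) = 1/((-13105 + 13509) - 54171) = 1/(404 - 54171) = 1/(-53767) = -1/53767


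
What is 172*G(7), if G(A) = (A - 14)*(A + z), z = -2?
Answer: -6020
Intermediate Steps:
G(A) = (-14 + A)*(-2 + A) (G(A) = (A - 14)*(A - 2) = (-14 + A)*(-2 + A))
172*G(7) = 172*(28 + 7² - 16*7) = 172*(28 + 49 - 112) = 172*(-35) = -6020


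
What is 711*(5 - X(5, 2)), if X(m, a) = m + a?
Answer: -1422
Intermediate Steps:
X(m, a) = a + m
711*(5 - X(5, 2)) = 711*(5 - (2 + 5)) = 711*(5 - 1*7) = 711*(5 - 7) = 711*(-2) = -1422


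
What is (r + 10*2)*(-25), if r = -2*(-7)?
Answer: -850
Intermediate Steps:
r = 14
(r + 10*2)*(-25) = (14 + 10*2)*(-25) = (14 + 20)*(-25) = 34*(-25) = -850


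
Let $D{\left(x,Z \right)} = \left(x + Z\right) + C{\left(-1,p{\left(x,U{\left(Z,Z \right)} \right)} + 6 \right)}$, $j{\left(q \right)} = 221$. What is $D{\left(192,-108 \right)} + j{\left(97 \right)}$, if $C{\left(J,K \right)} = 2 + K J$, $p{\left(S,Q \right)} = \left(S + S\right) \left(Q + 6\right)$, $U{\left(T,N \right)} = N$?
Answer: $39469$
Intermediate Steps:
$p{\left(S,Q \right)} = 2 S \left(6 + Q\right)$
$C{\left(J,K \right)} = 2 + J K$
$D{\left(x,Z \right)} = -4 + Z + x - 2 x \left(6 + Z\right)$ ($D{\left(x,Z \right)} = \left(x + Z\right) - \left(4 + 2 x \left(6 + Z\right)\right) = \left(Z + x\right) - \left(4 + 2 x \left(6 + Z\right)\right) = -4 + Z + x - 2 x \left(6 + Z\right)$)
$D{\left(192,-108 \right)} + j{\left(97 \right)} = \left(-4 - 108 + 192 - 384 \left(6 - 108\right)\right) + 221 = \left(-4 - 108 + 192 - 384 \left(-102\right)\right) + 221 = \left(-4 - 108 + 192 + 39168\right) + 221 = 39248 + 221 = 39469$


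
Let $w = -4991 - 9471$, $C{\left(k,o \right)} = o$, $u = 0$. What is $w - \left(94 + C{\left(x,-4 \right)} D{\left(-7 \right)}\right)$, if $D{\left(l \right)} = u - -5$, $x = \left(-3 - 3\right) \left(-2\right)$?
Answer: $-14536$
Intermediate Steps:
$x = 12$ ($x = \left(-6\right) \left(-2\right) = 12$)
$w = -14462$
$D{\left(l \right)} = 5$ ($D{\left(l \right)} = 0 - -5 = 0 + 5 = 5$)
$w - \left(94 + C{\left(x,-4 \right)} D{\left(-7 \right)}\right) = -14462 - \left(94 - 20\right) = -14462 - 74 = -14536$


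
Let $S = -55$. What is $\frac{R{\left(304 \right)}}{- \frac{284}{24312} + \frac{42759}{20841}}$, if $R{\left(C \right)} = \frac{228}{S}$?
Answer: $- \frac{9627041448}{4737507335} \approx -2.0321$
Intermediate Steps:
$R{\left(C \right)} = - \frac{228}{55}$ ($R{\left(C \right)} = \frac{228}{-55} = 228 \left(- \frac{1}{55}\right) = - \frac{228}{55}$)
$\frac{R{\left(304 \right)}}{- \frac{284}{24312} + \frac{42759}{20841}} = - \frac{228}{55 \left(- \frac{284}{24312} + \frac{42759}{20841}\right)} = - \frac{228}{55 \left(\left(-284\right) \frac{1}{24312} + 42759 \cdot \frac{1}{20841}\right)} = - \frac{228}{55 \left(- \frac{71}{6078} + \frac{14253}{6947}\right)} = - \frac{228}{55 \cdot \frac{86136497}{42223866}} = \left(- \frac{228}{55}\right) \frac{42223866}{86136497} = - \frac{9627041448}{4737507335}$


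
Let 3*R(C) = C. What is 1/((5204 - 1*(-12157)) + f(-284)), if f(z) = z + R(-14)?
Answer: 3/51217 ≈ 5.8574e-5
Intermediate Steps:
R(C) = C/3
f(z) = -14/3 + z (f(z) = z + (1/3)*(-14) = z - 14/3 = -14/3 + z)
1/((5204 - 1*(-12157)) + f(-284)) = 1/((5204 - 1*(-12157)) + (-14/3 - 284)) = 1/((5204 + 12157) - 866/3) = 1/(17361 - 866/3) = 1/(51217/3) = 3/51217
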